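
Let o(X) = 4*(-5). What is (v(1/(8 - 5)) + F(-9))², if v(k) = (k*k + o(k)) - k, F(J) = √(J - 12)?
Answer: 31423/81 - 364*I*√21/9 ≈ 387.94 - 185.34*I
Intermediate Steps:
F(J) = √(-12 + J)
o(X) = -20
v(k) = -20 + k² - k (v(k) = (k*k - 20) - k = (k² - 20) - k = (-20 + k²) - k = -20 + k² - k)
(v(1/(8 - 5)) + F(-9))² = ((-20 + (1/(8 - 5))² - 1/(8 - 5)) + √(-12 - 9))² = ((-20 + (1/3)² - 1/3) + √(-21))² = ((-20 + (⅓)² - 1*⅓) + I*√21)² = ((-20 + ⅑ - ⅓) + I*√21)² = (-182/9 + I*√21)²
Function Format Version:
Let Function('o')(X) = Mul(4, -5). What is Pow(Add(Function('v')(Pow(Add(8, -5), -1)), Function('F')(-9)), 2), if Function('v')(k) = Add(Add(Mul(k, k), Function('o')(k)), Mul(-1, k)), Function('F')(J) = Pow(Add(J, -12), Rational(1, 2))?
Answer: Add(Rational(31423, 81), Mul(Rational(-364, 9), I, Pow(21, Rational(1, 2)))) ≈ Add(387.94, Mul(-185.34, I))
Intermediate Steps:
Function('F')(J) = Pow(Add(-12, J), Rational(1, 2))
Function('o')(X) = -20
Function('v')(k) = Add(-20, Pow(k, 2), Mul(-1, k)) (Function('v')(k) = Add(Add(Mul(k, k), -20), Mul(-1, k)) = Add(Add(Pow(k, 2), -20), Mul(-1, k)) = Add(Add(-20, Pow(k, 2)), Mul(-1, k)) = Add(-20, Pow(k, 2), Mul(-1, k)))
Pow(Add(Function('v')(Pow(Add(8, -5), -1)), Function('F')(-9)), 2) = Pow(Add(Add(-20, Pow(Pow(Add(8, -5), -1), 2), Mul(-1, Pow(Add(8, -5), -1))), Pow(Add(-12, -9), Rational(1, 2))), 2) = Pow(Add(Add(-20, Pow(Pow(3, -1), 2), Mul(-1, Pow(3, -1))), Pow(-21, Rational(1, 2))), 2) = Pow(Add(Add(-20, Pow(Rational(1, 3), 2), Mul(-1, Rational(1, 3))), Mul(I, Pow(21, Rational(1, 2)))), 2) = Pow(Add(Add(-20, Rational(1, 9), Rational(-1, 3)), Mul(I, Pow(21, Rational(1, 2)))), 2) = Pow(Add(Rational(-182, 9), Mul(I, Pow(21, Rational(1, 2)))), 2)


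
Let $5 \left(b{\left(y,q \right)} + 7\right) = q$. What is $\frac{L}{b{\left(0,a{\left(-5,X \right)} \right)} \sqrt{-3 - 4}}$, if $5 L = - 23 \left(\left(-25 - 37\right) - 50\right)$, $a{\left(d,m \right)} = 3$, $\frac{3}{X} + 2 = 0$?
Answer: $\frac{23 i \sqrt{7}}{2} \approx 30.426 i$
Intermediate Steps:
$X = - \frac{3}{2}$ ($X = \frac{3}{-2 + 0} = \frac{3}{-2} = 3 \left(- \frac{1}{2}\right) = - \frac{3}{2} \approx -1.5$)
$b{\left(y,q \right)} = -7 + \frac{q}{5}$
$L = \frac{2576}{5}$ ($L = \frac{\left(-23\right) \left(\left(-25 - 37\right) - 50\right)}{5} = \frac{\left(-23\right) \left(-62 - 50\right)}{5} = \frac{\left(-23\right) \left(-112\right)}{5} = \frac{1}{5} \cdot 2576 = \frac{2576}{5} \approx 515.2$)
$\frac{L}{b{\left(0,a{\left(-5,X \right)} \right)} \sqrt{-3 - 4}} = \frac{2576}{5 \left(-7 + \frac{1}{5} \cdot 3\right) \sqrt{-3 - 4}} = \frac{2576}{5 \left(-7 + \frac{3}{5}\right) \sqrt{-7}} = \frac{2576}{5 \left(- \frac{32 i \sqrt{7}}{5}\right)} = \frac{2576 \frac{5 i \sqrt{7}}{224}}{5} = \frac{23 i \sqrt{7}}{2}$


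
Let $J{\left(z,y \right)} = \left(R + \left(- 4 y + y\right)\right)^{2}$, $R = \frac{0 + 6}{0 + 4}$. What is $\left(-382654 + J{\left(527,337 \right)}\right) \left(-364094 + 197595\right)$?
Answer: $- \frac{423863996755}{4} \approx -1.0597 \cdot 10^{11}$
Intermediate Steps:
$R = \frac{3}{2}$ ($R = \frac{6}{4} = 6 \cdot \frac{1}{4} = \frac{3}{2} \approx 1.5$)
$J{\left(z,y \right)} = \left(\frac{3}{2} - 3 y\right)^{2}$ ($J{\left(z,y \right)} = \left(\frac{3}{2} + \left(- 4 y + y\right)\right)^{2} = \left(\frac{3}{2} - 3 y\right)^{2}$)
$\left(-382654 + J{\left(527,337 \right)}\right) \left(-364094 + 197595\right) = \left(-382654 + \frac{9 \left(-1 + 2 \cdot 337\right)^{2}}{4}\right) \left(-364094 + 197595\right) = \left(-382654 + \frac{9 \left(-1 + 674\right)^{2}}{4}\right) \left(-166499\right) = \left(-382654 + \frac{9 \cdot 673^{2}}{4}\right) \left(-166499\right) = \left(-382654 + \frac{9}{4} \cdot 452929\right) \left(-166499\right) = \left(-382654 + \frac{4076361}{4}\right) \left(-166499\right) = \frac{2545745}{4} \left(-166499\right) = - \frac{423863996755}{4}$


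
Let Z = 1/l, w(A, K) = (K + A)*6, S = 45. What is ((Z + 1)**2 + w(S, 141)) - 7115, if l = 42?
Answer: -10580387/1764 ≈ -5998.0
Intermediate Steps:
w(A, K) = 6*A + 6*K (w(A, K) = (A + K)*6 = 6*A + 6*K)
Z = 1/42 ≈ 0.023810
((Z + 1)**2 + w(S, 141)) - 7115 = ((1/42 + 1)**2 + (6*45 + 6*141)) - 7115 = ((43/42)**2 + (270 + 846)) - 7115 = (1849/1764 + 1116) - 7115 = 1970473/1764 - 7115 = -10580387/1764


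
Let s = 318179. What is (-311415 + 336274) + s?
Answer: 343038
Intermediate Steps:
(-311415 + 336274) + s = (-311415 + 336274) + 318179 = 24859 + 318179 = 343038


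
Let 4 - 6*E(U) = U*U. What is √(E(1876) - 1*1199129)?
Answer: I*√1785691 ≈ 1336.3*I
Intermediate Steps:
E(U) = ⅔ - U²/6 (E(U) = ⅔ - U*U/6 = ⅔ - U²/6)
√(E(1876) - 1*1199129) = √((⅔ - ⅙*1876²) - 1*1199129) = √((⅔ - ⅙*3519376) - 1199129) = √((⅔ - 1759688/3) - 1199129) = √(-586562 - 1199129) = √(-1785691) = I*√1785691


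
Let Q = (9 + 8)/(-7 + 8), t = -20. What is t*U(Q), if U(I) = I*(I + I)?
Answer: -11560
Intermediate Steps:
Q = 17 (Q = 17/1 = 17*1 = 17)
U(I) = 2*I² (U(I) = I*(2*I) = 2*I²)
t*U(Q) = -40*17² = -40*289 = -20*578 = -11560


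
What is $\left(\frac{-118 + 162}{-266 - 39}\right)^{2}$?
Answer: $\frac{1936}{93025} \approx 0.020812$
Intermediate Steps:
$\left(\frac{-118 + 162}{-266 - 39}\right)^{2} = \left(\frac{44}{-305}\right)^{2} = \left(44 \left(- \frac{1}{305}\right)\right)^{2} = \left(- \frac{44}{305}\right)^{2} = \frac{1936}{93025}$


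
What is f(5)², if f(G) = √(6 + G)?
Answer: 11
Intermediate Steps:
f(5)² = (√(6 + 5))² = (√11)² = 11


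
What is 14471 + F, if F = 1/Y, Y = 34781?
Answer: 503315852/34781 ≈ 14471.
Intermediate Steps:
F = 1/34781 ≈ 2.8751e-5
14471 + F = 14471 + 1/34781 = 503315852/34781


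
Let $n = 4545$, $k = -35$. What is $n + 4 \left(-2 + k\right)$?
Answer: $4397$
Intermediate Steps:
$n + 4 \left(-2 + k\right) = 4545 + 4 \left(-2 - 35\right) = 4545 + 4 \left(-37\right) = 4545 - 148 = 4397$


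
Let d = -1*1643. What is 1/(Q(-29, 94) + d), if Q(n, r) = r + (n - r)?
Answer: -1/1672 ≈ -0.00059809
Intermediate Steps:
Q(n, r) = n
d = -1643
1/(Q(-29, 94) + d) = 1/(-29 - 1643) = 1/(-1672) = -1/1672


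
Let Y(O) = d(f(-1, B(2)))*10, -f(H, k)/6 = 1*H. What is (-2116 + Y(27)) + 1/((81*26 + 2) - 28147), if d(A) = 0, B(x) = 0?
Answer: -55098525/26039 ≈ -2116.0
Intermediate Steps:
f(H, k) = -6*H
Y(O) = 0 (Y(O) = 0*10 = 0)
(-2116 + Y(27)) + 1/((81*26 + 2) - 28147) = (-2116 + 0) + 1/((81*26 + 2) - 28147) = -2116 + 1/((2106 + 2) - 28147) = -2116 + 1/(2108 - 28147) = -2116 + 1/(-26039) = -2116 - 1/26039 = -55098525/26039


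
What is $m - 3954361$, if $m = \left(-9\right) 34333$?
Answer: $-4263358$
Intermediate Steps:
$m = -308997$
$m - 3954361 = -308997 - 3954361 = -4263358$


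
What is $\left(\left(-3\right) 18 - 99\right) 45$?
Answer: $-6885$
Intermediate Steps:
$\left(\left(-3\right) 18 - 99\right) 45 = \left(-54 - 99\right) 45 = \left(-153\right) 45 = -6885$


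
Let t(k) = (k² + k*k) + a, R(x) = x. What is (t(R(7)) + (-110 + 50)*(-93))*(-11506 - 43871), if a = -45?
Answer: -311938641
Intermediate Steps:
t(k) = -45 + 2*k² (t(k) = (k² + k*k) - 45 = (k² + k²) - 45 = 2*k² - 45 = -45 + 2*k²)
(t(R(7)) + (-110 + 50)*(-93))*(-11506 - 43871) = ((-45 + 2*7²) + (-110 + 50)*(-93))*(-11506 - 43871) = ((-45 + 2*49) - 60*(-93))*(-55377) = ((-45 + 98) + 5580)*(-55377) = (53 + 5580)*(-55377) = 5633*(-55377) = -311938641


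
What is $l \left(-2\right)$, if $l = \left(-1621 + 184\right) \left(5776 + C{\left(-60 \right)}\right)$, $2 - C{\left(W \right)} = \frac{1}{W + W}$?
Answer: $\frac{332119919}{20} \approx 1.6606 \cdot 10^{7}$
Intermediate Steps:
$C{\left(W \right)} = 2 - \frac{1}{2 W}$ ($C{\left(W \right)} = 2 - \frac{1}{W + W} = 2 - \frac{1}{2 W}$)
$l = - \frac{332119919}{40}$ ($l = \left(-1621 + 184\right) \left(5776 + \left(2 - \frac{1}{2 \left(-60\right)}\right)\right) = - 1437 \left(5776 + \left(2 - - \frac{1}{120}\right)\right) = - 1437 \left(5776 + \left(2 + \frac{1}{120}\right)\right) = - 1437 \left(5776 + \frac{241}{120}\right) = \left(-1437\right) \frac{693361}{120} = - \frac{332119919}{40} \approx -8.303 \cdot 10^{6}$)
$l \left(-2\right) = \left(- \frac{332119919}{40}\right) \left(-2\right) = \frac{332119919}{20}$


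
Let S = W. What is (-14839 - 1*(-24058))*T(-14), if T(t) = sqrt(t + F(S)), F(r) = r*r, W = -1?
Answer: 9219*I*sqrt(13) ≈ 33240.0*I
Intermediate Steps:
S = -1
F(r) = r**2
T(t) = sqrt(1 + t) (T(t) = sqrt(t + (-1)**2) = sqrt(t + 1) = sqrt(1 + t))
(-14839 - 1*(-24058))*T(-14) = (-14839 - 1*(-24058))*sqrt(1 - 14) = (-14839 + 24058)*sqrt(-13) = 9219*(I*sqrt(13)) = 9219*I*sqrt(13)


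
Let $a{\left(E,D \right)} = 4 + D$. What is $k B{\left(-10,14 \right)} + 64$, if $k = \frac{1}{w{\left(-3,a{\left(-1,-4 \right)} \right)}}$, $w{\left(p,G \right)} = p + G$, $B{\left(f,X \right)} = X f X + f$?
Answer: $\frac{2162}{3} \approx 720.67$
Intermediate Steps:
$B{\left(f,X \right)} = f + f X^{2}$ ($B{\left(f,X \right)} = f X^{2} + f = f + f X^{2}$)
$w{\left(p,G \right)} = G + p$
$k = - \frac{1}{3}$ ($k = \frac{1}{\left(4 - 4\right) - 3} = \frac{1}{0 - 3} = \frac{1}{-3} = - \frac{1}{3} \approx -0.33333$)
$k B{\left(-10,14 \right)} + 64 = - \frac{\left(-10\right) \left(1 + 14^{2}\right)}{3} + 64 = - \frac{\left(-10\right) \left(1 + 196\right)}{3} + 64 = - \frac{\left(-10\right) 197}{3} + 64 = \left(- \frac{1}{3}\right) \left(-1970\right) + 64 = \frac{1970}{3} + 64 = \frac{2162}{3}$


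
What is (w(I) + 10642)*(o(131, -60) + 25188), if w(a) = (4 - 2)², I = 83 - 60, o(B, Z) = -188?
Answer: 266150000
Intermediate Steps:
I = 23
w(a) = 4 (w(a) = 2² = 4)
(w(I) + 10642)*(o(131, -60) + 25188) = (4 + 10642)*(-188 + 25188) = 10646*25000 = 266150000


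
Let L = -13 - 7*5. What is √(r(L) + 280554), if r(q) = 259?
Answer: √280813 ≈ 529.92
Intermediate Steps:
L = -48 (L = -13 - 35 = -48)
√(r(L) + 280554) = √(259 + 280554) = √280813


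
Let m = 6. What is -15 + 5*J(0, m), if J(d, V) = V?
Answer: 15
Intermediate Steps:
-15 + 5*J(0, m) = -15 + 5*6 = -15 + 30 = 15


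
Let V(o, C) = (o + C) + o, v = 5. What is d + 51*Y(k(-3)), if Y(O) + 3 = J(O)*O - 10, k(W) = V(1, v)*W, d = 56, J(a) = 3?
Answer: -3820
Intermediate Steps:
V(o, C) = C + 2*o (V(o, C) = (C + o) + o = C + 2*o)
k(W) = 7*W (k(W) = (5 + 2*1)*W = (5 + 2)*W = 7*W)
Y(O) = -13 + 3*O (Y(O) = -3 + (3*O - 10) = -3 + (-10 + 3*O) = -13 + 3*O)
d + 51*Y(k(-3)) = 56 + 51*(-13 + 3*(7*(-3))) = 56 + 51*(-13 + 3*(-21)) = 56 + 51*(-13 - 63) = 56 + 51*(-76) = 56 - 3876 = -3820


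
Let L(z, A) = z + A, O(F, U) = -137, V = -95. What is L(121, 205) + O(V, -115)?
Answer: 189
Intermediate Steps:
L(z, A) = A + z
L(121, 205) + O(V, -115) = (205 + 121) - 137 = 326 - 137 = 189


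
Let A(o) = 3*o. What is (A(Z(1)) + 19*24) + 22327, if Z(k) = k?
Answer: 22786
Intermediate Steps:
(A(Z(1)) + 19*24) + 22327 = (3*1 + 19*24) + 22327 = (3 + 456) + 22327 = 459 + 22327 = 22786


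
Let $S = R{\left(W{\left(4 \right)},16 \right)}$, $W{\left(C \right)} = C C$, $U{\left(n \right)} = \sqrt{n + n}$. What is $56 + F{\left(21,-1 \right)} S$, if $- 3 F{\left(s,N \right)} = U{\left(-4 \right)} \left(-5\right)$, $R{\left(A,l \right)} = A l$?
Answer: $56 + \frac{2560 i \sqrt{2}}{3} \approx 56.0 + 1206.8 i$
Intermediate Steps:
$U{\left(n \right)} = \sqrt{2} \sqrt{n}$ ($U{\left(n \right)} = \sqrt{2 n} = \sqrt{2} \sqrt{n}$)
$W{\left(C \right)} = C^{2}$
$S = 256$ ($S = 4^{2} \cdot 16 = 16 \cdot 16 = 256$)
$F{\left(s,N \right)} = \frac{10 i \sqrt{2}}{3}$ ($F{\left(s,N \right)} = - \frac{\sqrt{2} \sqrt{-4} \left(-5\right)}{3} = - \frac{\sqrt{2} \cdot 2 i \left(-5\right)}{3} = - \frac{2 i \sqrt{2} \left(-5\right)}{3} = - \frac{\left(-10\right) i \sqrt{2}}{3} = \frac{10 i \sqrt{2}}{3}$)
$56 + F{\left(21,-1 \right)} S = 56 + \frac{10 i \sqrt{2}}{3} \cdot 256 = 56 + \frac{2560 i \sqrt{2}}{3}$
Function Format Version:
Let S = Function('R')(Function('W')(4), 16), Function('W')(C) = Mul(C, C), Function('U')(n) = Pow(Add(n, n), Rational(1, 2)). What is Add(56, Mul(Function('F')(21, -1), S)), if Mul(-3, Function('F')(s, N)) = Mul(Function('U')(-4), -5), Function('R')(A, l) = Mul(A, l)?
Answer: Add(56, Mul(Rational(2560, 3), I, Pow(2, Rational(1, 2)))) ≈ Add(56.000, Mul(1206.8, I))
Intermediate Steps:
Function('U')(n) = Mul(Pow(2, Rational(1, 2)), Pow(n, Rational(1, 2))) (Function('U')(n) = Pow(Mul(2, n), Rational(1, 2)) = Mul(Pow(2, Rational(1, 2)), Pow(n, Rational(1, 2))))
Function('W')(C) = Pow(C, 2)
S = 256 (S = Mul(Pow(4, 2), 16) = Mul(16, 16) = 256)
Function('F')(s, N) = Mul(Rational(10, 3), I, Pow(2, Rational(1, 2))) (Function('F')(s, N) = Mul(Rational(-1, 3), Mul(Mul(Pow(2, Rational(1, 2)), Pow(-4, Rational(1, 2))), -5)) = Mul(Rational(-1, 3), Mul(Mul(Pow(2, Rational(1, 2)), Mul(2, I)), -5)) = Mul(Rational(-1, 3), Mul(Mul(2, I, Pow(2, Rational(1, 2))), -5)) = Mul(Rational(-1, 3), Mul(-10, I, Pow(2, Rational(1, 2)))) = Mul(Rational(10, 3), I, Pow(2, Rational(1, 2))))
Add(56, Mul(Function('F')(21, -1), S)) = Add(56, Mul(Mul(Rational(10, 3), I, Pow(2, Rational(1, 2))), 256)) = Add(56, Mul(Rational(2560, 3), I, Pow(2, Rational(1, 2))))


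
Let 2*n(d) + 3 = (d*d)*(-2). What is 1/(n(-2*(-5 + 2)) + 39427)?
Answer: 2/78779 ≈ 2.5387e-5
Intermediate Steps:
n(d) = -3/2 - d² (n(d) = -3/2 + ((d*d)*(-2))/2 = -3/2 + (d²*(-2))/2 = -3/2 + (-2*d²)/2 = -3/2 - d²)
1/(n(-2*(-5 + 2)) + 39427) = 1/((-3/2 - (-2*(-5 + 2))²) + 39427) = 1/((-3/2 - (-2*(-3))²) + 39427) = 1/((-3/2 - 1*6²) + 39427) = 1/((-3/2 - 1*36) + 39427) = 1/((-3/2 - 36) + 39427) = 1/(-75/2 + 39427) = 1/(78779/2) = 2/78779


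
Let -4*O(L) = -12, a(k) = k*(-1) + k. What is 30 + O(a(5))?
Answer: 33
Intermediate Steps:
a(k) = 0 (a(k) = -k + k = 0)
O(L) = 3 (O(L) = -¼*(-12) = 3)
30 + O(a(5)) = 30 + 3 = 33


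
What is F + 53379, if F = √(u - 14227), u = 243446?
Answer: 53379 + √229219 ≈ 53858.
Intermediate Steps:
F = √229219 (F = √(243446 - 14227) = √229219 ≈ 478.77)
F + 53379 = √229219 + 53379 = 53379 + √229219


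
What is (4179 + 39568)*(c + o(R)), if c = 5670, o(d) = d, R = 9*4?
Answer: 249620382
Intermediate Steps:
R = 36
(4179 + 39568)*(c + o(R)) = (4179 + 39568)*(5670 + 36) = 43747*5706 = 249620382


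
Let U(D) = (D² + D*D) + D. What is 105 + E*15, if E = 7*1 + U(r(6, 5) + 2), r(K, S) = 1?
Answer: 525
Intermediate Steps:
U(D) = D + 2*D² (U(D) = (D² + D²) + D = 2*D² + D = D + 2*D²)
E = 28 (E = 7*1 + (1 + 2)*(1 + 2*(1 + 2)) = 7 + 3*(1 + 2*3) = 7 + 3*(1 + 6) = 7 + 3*7 = 7 + 21 = 28)
105 + E*15 = 105 + 28*15 = 105 + 420 = 525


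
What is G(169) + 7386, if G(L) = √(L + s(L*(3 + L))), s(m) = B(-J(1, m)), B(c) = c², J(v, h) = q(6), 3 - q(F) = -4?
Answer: 7386 + √218 ≈ 7400.8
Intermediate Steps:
q(F) = 7 (q(F) = 3 - 1*(-4) = 3 + 4 = 7)
J(v, h) = 7
s(m) = 49 (s(m) = (-1*7)² = (-7)² = 49)
G(L) = √(49 + L) (G(L) = √(L + 49) = √(49 + L))
G(169) + 7386 = √(49 + 169) + 7386 = √218 + 7386 = 7386 + √218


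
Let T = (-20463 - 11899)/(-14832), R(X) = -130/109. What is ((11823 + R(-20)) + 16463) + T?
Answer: 22865618033/808344 ≈ 28287.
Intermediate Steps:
R(X) = -130/109 (R(X) = -130*1/109 = -130/109)
T = 16181/7416 (T = -32362*(-1/14832) = 16181/7416 ≈ 2.1819)
((11823 + R(-20)) + 16463) + T = ((11823 - 130/109) + 16463) + 16181/7416 = (1288577/109 + 16463) + 16181/7416 = 3083044/109 + 16181/7416 = 22865618033/808344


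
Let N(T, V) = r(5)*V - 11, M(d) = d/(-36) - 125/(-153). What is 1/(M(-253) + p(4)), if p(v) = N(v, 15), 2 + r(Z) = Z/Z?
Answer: -612/11111 ≈ -0.055081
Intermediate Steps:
r(Z) = -1 (r(Z) = -2 + Z/Z = -2 + 1 = -1)
M(d) = 125/153 - d/36 (M(d) = d*(-1/36) - 125*(-1/153) = -d/36 + 125/153 = 125/153 - d/36)
N(T, V) = -11 - V (N(T, V) = -V - 11 = -11 - V)
p(v) = -26 (p(v) = -11 - 1*15 = -11 - 15 = -26)
1/(M(-253) + p(4)) = 1/((125/153 - 1/36*(-253)) - 26) = 1/((125/153 + 253/36) - 26) = 1/(4801/612 - 26) = 1/(-11111/612) = -612/11111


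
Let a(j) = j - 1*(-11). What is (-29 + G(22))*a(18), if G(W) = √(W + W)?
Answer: -841 + 58*√11 ≈ -648.64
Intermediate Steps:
G(W) = √2*√W (G(W) = √(2*W) = √2*√W)
a(j) = 11 + j (a(j) = j + 11 = 11 + j)
(-29 + G(22))*a(18) = (-29 + √2*√22)*(11 + 18) = (-29 + 2*√11)*29 = -841 + 58*√11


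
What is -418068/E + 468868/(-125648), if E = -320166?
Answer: -9220161/3800852 ≈ -2.4258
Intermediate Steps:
-418068/E + 468868/(-125648) = -418068/(-320166) + 468868/(-125648) = -418068*(-1/320166) + 468868*(-1/125648) = 158/121 - 117217/31412 = -9220161/3800852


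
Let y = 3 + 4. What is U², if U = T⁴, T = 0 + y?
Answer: 5764801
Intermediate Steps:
y = 7
T = 7 (T = 0 + 7 = 7)
U = 2401 (U = 7⁴ = 2401)
U² = 2401² = 5764801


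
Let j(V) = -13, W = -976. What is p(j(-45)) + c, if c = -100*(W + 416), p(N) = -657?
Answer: 55343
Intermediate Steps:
c = 56000 (c = -100*(-976 + 416) = -100*(-560) = 56000)
p(j(-45)) + c = -657 + 56000 = 55343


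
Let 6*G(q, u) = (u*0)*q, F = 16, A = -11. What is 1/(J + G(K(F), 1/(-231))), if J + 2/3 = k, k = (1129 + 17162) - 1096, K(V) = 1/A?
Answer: 3/51583 ≈ 5.8159e-5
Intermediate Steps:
K(V) = -1/11 (K(V) = 1/(-11) = -1/11)
k = 17195 (k = 18291 - 1096 = 17195)
J = 51583/3 (J = -2/3 + 17195 = 51583/3 ≈ 17194.)
G(q, u) = 0 (G(q, u) = ((u*0)*q)/6 = (0*q)/6 = (1/6)*0 = 0)
1/(J + G(K(F), 1/(-231))) = 1/(51583/3 + 0) = 1/(51583/3) = 3/51583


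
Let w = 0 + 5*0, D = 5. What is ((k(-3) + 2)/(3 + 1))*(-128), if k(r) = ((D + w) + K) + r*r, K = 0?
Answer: -512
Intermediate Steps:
w = 0 (w = 0 + 0 = 0)
k(r) = 5 + r² (k(r) = ((5 + 0) + 0) + r*r = (5 + 0) + r² = 5 + r²)
((k(-3) + 2)/(3 + 1))*(-128) = (((5 + (-3)²) + 2)/(3 + 1))*(-128) = (((5 + 9) + 2)/4)*(-128) = ((14 + 2)*(¼))*(-128) = (16*(¼))*(-128) = 4*(-128) = -512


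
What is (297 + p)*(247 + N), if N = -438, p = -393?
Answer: 18336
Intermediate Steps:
(297 + p)*(247 + N) = (297 - 393)*(247 - 438) = -96*(-191) = 18336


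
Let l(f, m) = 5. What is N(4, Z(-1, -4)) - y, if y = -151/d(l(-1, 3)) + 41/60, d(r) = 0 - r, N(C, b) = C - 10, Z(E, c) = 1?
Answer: -2213/60 ≈ -36.883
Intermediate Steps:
N(C, b) = -10 + C
d(r) = -r
y = 1853/60 (y = -151/((-1*5)) + 41/60 = -151/(-5) + 41*(1/60) = -151*(-⅕) + 41/60 = 151/5 + 41/60 = 1853/60 ≈ 30.883)
N(4, Z(-1, -4)) - y = (-10 + 4) - 1*1853/60 = -6 - 1853/60 = -2213/60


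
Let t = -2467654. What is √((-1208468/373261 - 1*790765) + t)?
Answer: I*√453975683821548847/373261 ≈ 1805.1*I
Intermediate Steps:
√((-1208468/373261 - 1*790765) + t) = √((-1208468/373261 - 1*790765) - 2467654) = √((-1208468*1/373261 - 790765) - 2467654) = √((-1208468/373261 - 790765) - 2467654) = √(-295162943133/373261 - 2467654) = √(-1216241942827/373261) = I*√453975683821548847/373261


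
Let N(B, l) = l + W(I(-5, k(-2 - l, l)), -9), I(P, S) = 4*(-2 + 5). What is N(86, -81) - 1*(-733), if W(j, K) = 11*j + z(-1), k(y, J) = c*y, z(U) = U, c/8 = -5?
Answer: 783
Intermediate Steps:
c = -40 (c = 8*(-5) = -40)
k(y, J) = -40*y
I(P, S) = 12 (I(P, S) = 4*3 = 12)
W(j, K) = -1 + 11*j (W(j, K) = 11*j - 1 = -1 + 11*j)
N(B, l) = 131 + l (N(B, l) = l + (-1 + 11*12) = l + (-1 + 132) = l + 131 = 131 + l)
N(86, -81) - 1*(-733) = (131 - 81) - 1*(-733) = 50 + 733 = 783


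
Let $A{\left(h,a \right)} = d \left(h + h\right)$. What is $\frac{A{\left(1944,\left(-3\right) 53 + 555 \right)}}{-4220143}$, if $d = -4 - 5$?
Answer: $\frac{34992}{4220143} \approx 0.0082917$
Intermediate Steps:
$d = -9$
$A{\left(h,a \right)} = - 18 h$ ($A{\left(h,a \right)} = - 9 \left(h + h\right) = - 9 \cdot 2 h = - 18 h$)
$\frac{A{\left(1944,\left(-3\right) 53 + 555 \right)}}{-4220143} = \frac{\left(-18\right) 1944}{-4220143} = \left(-34992\right) \left(- \frac{1}{4220143}\right) = \frac{34992}{4220143}$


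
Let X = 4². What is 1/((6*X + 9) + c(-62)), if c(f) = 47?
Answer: 1/152 ≈ 0.0065789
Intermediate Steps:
X = 16
1/((6*X + 9) + c(-62)) = 1/((6*16 + 9) + 47) = 1/((96 + 9) + 47) = 1/(105 + 47) = 1/152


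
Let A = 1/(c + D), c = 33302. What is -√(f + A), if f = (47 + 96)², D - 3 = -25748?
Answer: -√1167806591358/7557 ≈ -143.00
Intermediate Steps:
D = -25745 (D = 3 - 25748 = -25745)
f = 20449 (f = 143² = 20449)
A = 1/7557 (A = 1/(33302 - 25745) = 1/7557 ≈ 0.00013233)
-√(f + A) = -√(20449 + 1/7557) = -√(154533094/7557) = -√1167806591358/7557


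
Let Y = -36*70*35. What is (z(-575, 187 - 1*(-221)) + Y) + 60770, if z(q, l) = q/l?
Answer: -11192015/408 ≈ -27431.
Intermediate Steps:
Y = -88200 (Y = -2520*35 = -88200)
(z(-575, 187 - 1*(-221)) + Y) + 60770 = (-575/(187 - 1*(-221)) - 88200) + 60770 = (-575/(187 + 221) - 88200) + 60770 = (-575/408 - 88200) + 60770 = -35986175/408 + 60770 = -11192015/408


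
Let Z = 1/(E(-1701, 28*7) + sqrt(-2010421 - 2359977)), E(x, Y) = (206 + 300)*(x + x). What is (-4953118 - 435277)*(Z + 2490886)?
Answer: -19886281064803817631859000/1481631822071 + 5388395*I*sqrt(4370398)/2963263644142 ≈ -1.3422e+13 + 0.0038015*I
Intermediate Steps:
E(x, Y) = 1012*x (E(x, Y) = 506*(2*x) = 1012*x)
Z = 1/(-1721412 + I*sqrt(4370398)) (Z = 1/(1012*(-1701) + sqrt(-2010421 - 2359977)) = 1/(-1721412 + sqrt(-4370398)) = 1/(-1721412 + I*sqrt(4370398)) ≈ -5.8092e-7 - 7.05e-10*I)
(-4953118 - 435277)*(Z + 2490886) = (-4953118 - 435277)*((-860706/1481631822071 - I*sqrt(4370398)/2963263644142) + 2490886) = -5388395*(3690575962750284200/1481631822071 - I*sqrt(4370398)/2963263644142) = -19886281064803817631859000/1481631822071 + 5388395*I*sqrt(4370398)/2963263644142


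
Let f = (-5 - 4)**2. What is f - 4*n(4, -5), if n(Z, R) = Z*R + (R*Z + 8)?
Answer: 209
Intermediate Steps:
f = 81 (f = (-9)**2 = 81)
n(Z, R) = 8 + 2*R*Z (n(Z, R) = R*Z + (8 + R*Z) = 8 + 2*R*Z)
f - 4*n(4, -5) = 81 - 4*(8 + 2*(-5)*4) = 81 - 4*(8 - 40) = 81 - 4*(-32) = 81 + 128 = 209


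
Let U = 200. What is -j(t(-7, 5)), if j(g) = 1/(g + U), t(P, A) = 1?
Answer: -1/201 ≈ -0.0049751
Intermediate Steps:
j(g) = 1/(200 + g) (j(g) = 1/(g + 200) = 1/(200 + g))
-j(t(-7, 5)) = -1/(200 + 1) = -1/201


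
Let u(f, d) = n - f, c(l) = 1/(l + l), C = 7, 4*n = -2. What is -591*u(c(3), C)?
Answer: 394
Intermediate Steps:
n = -1/2 (n = (1/4)*(-2) = -1/2 ≈ -0.50000)
c(l) = 1/(2*l)
u(f, d) = -1/2 - f
-591*u(c(3), C) = -591*(-1/2 - 1/(2*3)) = -591*(-1/2 - 1*1/6) = -591*(-1/2 - 1/6) = -591*(-2/3) = 394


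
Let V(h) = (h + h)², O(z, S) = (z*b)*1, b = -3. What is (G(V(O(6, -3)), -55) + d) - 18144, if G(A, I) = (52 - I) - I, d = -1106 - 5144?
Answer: -24232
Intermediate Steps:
d = -6250
O(z, S) = -3*z (O(z, S) = (z*(-3))*1 = -3*z*1 = -3*z)
V(h) = 4*h² (V(h) = (2*h)² = 4*h²)
G(A, I) = 52 - 2*I
(G(V(O(6, -3)), -55) + d) - 18144 = ((52 - 2*(-55)) - 6250) - 18144 = ((52 + 110) - 6250) - 18144 = (162 - 6250) - 18144 = -6088 - 18144 = -24232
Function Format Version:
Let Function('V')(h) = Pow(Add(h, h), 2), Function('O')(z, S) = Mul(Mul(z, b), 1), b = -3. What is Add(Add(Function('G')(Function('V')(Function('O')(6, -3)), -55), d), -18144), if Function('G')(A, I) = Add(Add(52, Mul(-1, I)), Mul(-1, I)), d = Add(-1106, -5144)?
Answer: -24232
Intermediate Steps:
d = -6250
Function('O')(z, S) = Mul(-3, z) (Function('O')(z, S) = Mul(Mul(z, -3), 1) = Mul(Mul(-3, z), 1) = Mul(-3, z))
Function('V')(h) = Mul(4, Pow(h, 2)) (Function('V')(h) = Pow(Mul(2, h), 2) = Mul(4, Pow(h, 2)))
Function('G')(A, I) = Add(52, Mul(-2, I))
Add(Add(Function('G')(Function('V')(Function('O')(6, -3)), -55), d), -18144) = Add(Add(Add(52, Mul(-2, -55)), -6250), -18144) = Add(Add(Add(52, 110), -6250), -18144) = Add(Add(162, -6250), -18144) = Add(-6088, -18144) = -24232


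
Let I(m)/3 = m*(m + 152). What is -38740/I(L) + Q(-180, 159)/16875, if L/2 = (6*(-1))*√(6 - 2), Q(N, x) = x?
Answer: 674077/160000 ≈ 4.2130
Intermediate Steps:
L = -24 (L = 2*((6*(-1))*√(6 - 2)) = 2*(-6*√4) = 2*(-6*2) = 2*(-12) = -24)
I(m) = 3*m*(152 + m) (I(m) = 3*(m*(m + 152)) = 3*(m*(152 + m)) = 3*m*(152 + m))
-38740/I(L) + Q(-180, 159)/16875 = -38740*(-1/(72*(152 - 24))) + 159/16875 = -38740/(3*(-24)*128) + 159*(1/16875) = -38740/(-9216) + 53/5625 = -38740*(-1/9216) + 53/5625 = 9685/2304 + 53/5625 = 674077/160000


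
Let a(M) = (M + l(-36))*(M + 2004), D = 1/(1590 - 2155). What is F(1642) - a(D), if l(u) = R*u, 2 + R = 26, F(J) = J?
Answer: 553248853149/319225 ≈ 1.7331e+6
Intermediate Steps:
R = 24 (R = -2 + 26 = 24)
D = -1/565 (D = 1/(-565) = -1/565 ≈ -0.0017699)
l(u) = 24*u
a(M) = (-864 + M)*(2004 + M) (a(M) = (M + 24*(-36))*(M + 2004) = (M - 864)*(2004 + M) = (-864 + M)*(2004 + M))
F(1642) - a(D) = 1642 - (-1731456 + (-1/565)**2 + 1140*(-1/565)) = 1642 - (-1731456 + 1/319225 - 228/113) = 1642 - 1*(-552724685699/319225) = 1642 + 552724685699/319225 = 553248853149/319225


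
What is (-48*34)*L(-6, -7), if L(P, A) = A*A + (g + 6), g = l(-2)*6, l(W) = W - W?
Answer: -89760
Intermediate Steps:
l(W) = 0
g = 0 (g = 0*6 = 0)
L(P, A) = 6 + A² (L(P, A) = A*A + (0 + 6) = A² + 6 = 6 + A²)
(-48*34)*L(-6, -7) = (-48*34)*(6 + (-7)²) = -1632*(6 + 49) = -1632*55 = -89760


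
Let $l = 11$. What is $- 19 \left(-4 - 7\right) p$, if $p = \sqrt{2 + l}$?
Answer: $209 \sqrt{13} \approx 753.56$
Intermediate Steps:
$p = \sqrt{13}$ ($p = \sqrt{2 + 11} = \sqrt{13} \approx 3.6056$)
$- 19 \left(-4 - 7\right) p = - 19 \left(-4 - 7\right) \sqrt{13} = \left(-19\right) \left(-11\right) \sqrt{13} = 209 \sqrt{13}$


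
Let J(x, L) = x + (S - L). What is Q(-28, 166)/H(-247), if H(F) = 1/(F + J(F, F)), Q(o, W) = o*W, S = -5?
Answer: 1171296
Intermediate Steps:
J(x, L) = -5 + x - L (J(x, L) = x + (-5 - L) = -5 + x - L)
Q(o, W) = W*o
H(F) = 1/(-5 + F) (H(F) = 1/(F + (-5 + F - F)) = 1/(F - 5) = 1/(-5 + F))
Q(-28, 166)/H(-247) = (166*(-28))/(1/(-5 - 247)) = -4648/(1/(-252)) = -4648/(-1/252) = -4648*(-252) = 1171296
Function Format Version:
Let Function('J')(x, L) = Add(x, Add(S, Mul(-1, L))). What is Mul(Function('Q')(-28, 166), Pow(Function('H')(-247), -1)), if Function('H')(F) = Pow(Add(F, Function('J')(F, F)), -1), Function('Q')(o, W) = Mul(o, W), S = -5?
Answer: 1171296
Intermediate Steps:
Function('J')(x, L) = Add(-5, x, Mul(-1, L)) (Function('J')(x, L) = Add(x, Add(-5, Mul(-1, L))) = Add(-5, x, Mul(-1, L)))
Function('Q')(o, W) = Mul(W, o)
Function('H')(F) = Pow(Add(-5, F), -1) (Function('H')(F) = Pow(Add(F, Add(-5, F, Mul(-1, F))), -1) = Pow(Add(F, -5), -1) = Pow(Add(-5, F), -1))
Mul(Function('Q')(-28, 166), Pow(Function('H')(-247), -1)) = Mul(Mul(166, -28), Pow(Pow(Add(-5, -247), -1), -1)) = Mul(-4648, Pow(Pow(-252, -1), -1)) = Mul(-4648, Pow(Rational(-1, 252), -1)) = Mul(-4648, -252) = 1171296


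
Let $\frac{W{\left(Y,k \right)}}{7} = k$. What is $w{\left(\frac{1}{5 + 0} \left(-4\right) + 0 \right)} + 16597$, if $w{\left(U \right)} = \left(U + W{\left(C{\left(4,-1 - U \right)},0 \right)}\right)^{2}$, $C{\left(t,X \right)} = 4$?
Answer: $\frac{414941}{25} \approx 16598.0$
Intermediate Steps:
$W{\left(Y,k \right)} = 7 k$
$w{\left(U \right)} = U^{2}$ ($w{\left(U \right)} = \left(U + 7 \cdot 0\right)^{2} = \left(U + 0\right)^{2} = U^{2}$)
$w{\left(\frac{1}{5 + 0} \left(-4\right) + 0 \right)} + 16597 = \left(\frac{1}{5 + 0} \left(-4\right) + 0\right)^{2} + 16597 = \left(\frac{1}{5} \left(-4\right) + 0\right)^{2} + 16597 = \left(- \frac{4}{5} + 0\right)^{2} + 16597 = \left(- \frac{4}{5}\right)^{2} + 16597 = \frac{16}{25} + 16597 = \frac{414941}{25}$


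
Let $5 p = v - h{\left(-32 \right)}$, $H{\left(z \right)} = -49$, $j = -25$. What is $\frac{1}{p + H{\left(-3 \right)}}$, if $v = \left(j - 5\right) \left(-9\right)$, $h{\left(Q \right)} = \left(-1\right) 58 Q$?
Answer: $- \frac{5}{1831} \approx -0.0027307$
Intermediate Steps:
$h{\left(Q \right)} = - 58 Q$
$v = 270$ ($v = \left(-25 - 5\right) \left(-9\right) = \left(-30\right) \left(-9\right) = 270$)
$p = - \frac{1586}{5}$ ($p = \frac{270 - \left(-58\right) \left(-32\right)}{5} = \frac{270 - 1856}{5} = \frac{1}{5} \left(-1586\right) = - \frac{1586}{5} \approx -317.2$)
$\frac{1}{p + H{\left(-3 \right)}} = \frac{1}{- \frac{1586}{5} - 49} = \frac{1}{- \frac{1831}{5}} = - \frac{5}{1831}$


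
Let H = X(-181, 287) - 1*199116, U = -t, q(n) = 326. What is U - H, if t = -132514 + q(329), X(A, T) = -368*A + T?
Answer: 264409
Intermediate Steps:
X(A, T) = T - 368*A
t = -132188 (t = -132514 + 326 = -132188)
U = 132188 (U = -1*(-132188) = 132188)
H = -132221 (H = (287 - 368*(-181)) - 1*199116 = (287 + 66608) - 199116 = 66895 - 199116 = -132221)
U - H = 132188 - 1*(-132221) = 132188 + 132221 = 264409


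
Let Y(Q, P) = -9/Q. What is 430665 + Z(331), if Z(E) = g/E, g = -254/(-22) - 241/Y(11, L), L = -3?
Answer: 14112491689/32769 ≈ 4.3067e+5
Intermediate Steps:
g = 30304/99 (g = -254/(-22) - 241/((-9/11)) = -254*(-1/22) - 241/((-9*1/11)) = 127/11 - 241/(-9/11) = 127/11 - 241*(-11/9) = 127/11 + 2651/9 = 30304/99 ≈ 306.10)
Z(E) = 30304/(99*E)
430665 + Z(331) = 430665 + (30304/99)/331 = 430665 + (30304/99)*(1/331) = 430665 + 30304/32769 = 14112491689/32769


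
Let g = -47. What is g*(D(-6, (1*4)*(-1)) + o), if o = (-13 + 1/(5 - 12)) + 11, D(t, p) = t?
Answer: 2679/7 ≈ 382.71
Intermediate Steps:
o = -15/7 (o = (-13 + 1/(-7)) + 11 = (-13 - ⅐) + 11 = -92/7 + 11 = -15/7 ≈ -2.1429)
g*(D(-6, (1*4)*(-1)) + o) = -47*(-6 - 15/7) = -47*(-57/7) = 2679/7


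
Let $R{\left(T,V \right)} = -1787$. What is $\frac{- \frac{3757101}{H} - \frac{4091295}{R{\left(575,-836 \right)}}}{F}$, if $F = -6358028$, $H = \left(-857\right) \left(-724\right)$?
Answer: $- \frac{2531803686573}{7049630862864848} \approx -0.00035914$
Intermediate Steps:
$H = 620468$
$\frac{- \frac{3757101}{H} - \frac{4091295}{R{\left(575,-836 \right)}}}{F} = \frac{- \frac{3757101}{620468} - \frac{4091295}{-1787}}{-6358028} = \left(\left(-3757101\right) \frac{1}{620468} - - \frac{4091295}{1787}\right) \left(- \frac{1}{6358028}\right) = \left(- \frac{3757101}{620468} + \frac{4091295}{1787}\right) \left(- \frac{1}{6358028}\right) = \frac{2531803686573}{1108776316} \left(- \frac{1}{6358028}\right) = - \frac{2531803686573}{7049630862864848}$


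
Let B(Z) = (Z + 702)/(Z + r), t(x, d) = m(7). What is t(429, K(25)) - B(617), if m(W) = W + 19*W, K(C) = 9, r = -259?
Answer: 48801/358 ≈ 136.32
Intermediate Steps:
m(W) = 20*W
t(x, d) = 140 (t(x, d) = 20*7 = 140)
B(Z) = (702 + Z)/(-259 + Z) (B(Z) = (Z + 702)/(Z - 259) = (702 + Z)/(-259 + Z))
t(429, K(25)) - B(617) = 140 - (702 + 617)/(-259 + 617) = 140 - 1319/358 = 48801/358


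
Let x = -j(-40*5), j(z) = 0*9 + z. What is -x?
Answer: -200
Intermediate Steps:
j(z) = z (j(z) = 0 + z = z)
x = 200 (x = -(-40)*5 = -1*(-200) = 200)
-x = -1*200 = -200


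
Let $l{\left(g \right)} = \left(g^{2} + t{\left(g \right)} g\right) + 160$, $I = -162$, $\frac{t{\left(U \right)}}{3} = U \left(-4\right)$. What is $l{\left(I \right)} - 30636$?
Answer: $-319160$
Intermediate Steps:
$t{\left(U \right)} = - 12 U$ ($t{\left(U \right)} = 3 U \left(-4\right) = 3 \left(- 4 U\right) = - 12 U$)
$l{\left(g \right)} = 160 - 11 g^{2}$ ($l{\left(g \right)} = \left(g^{2} + - 12 g g\right) + 160 = \left(g^{2} - 12 g^{2}\right) + 160 = - 11 g^{2} + 160 = 160 - 11 g^{2}$)
$l{\left(I \right)} - 30636 = \left(160 - 11 \left(-162\right)^{2}\right) - 30636 = \left(160 - 288684\right) - 30636 = -288524 - 30636 = -319160$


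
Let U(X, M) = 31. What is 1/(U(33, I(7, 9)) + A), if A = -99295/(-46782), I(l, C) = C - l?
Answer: 46782/1549537 ≈ 0.030191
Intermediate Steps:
A = 99295/46782 (A = -99295*(-1/46782) = 99295/46782 ≈ 2.1225)
1/(U(33, I(7, 9)) + A) = 1/(31 + 99295/46782) = 1/(1549537/46782) = 46782/1549537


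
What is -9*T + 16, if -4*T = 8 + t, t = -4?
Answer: 25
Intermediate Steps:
T = -1 (T = -(8 - 4)/4 = -¼*4 = -1)
-9*T + 16 = -9*(-1) + 16 = 9 + 16 = 25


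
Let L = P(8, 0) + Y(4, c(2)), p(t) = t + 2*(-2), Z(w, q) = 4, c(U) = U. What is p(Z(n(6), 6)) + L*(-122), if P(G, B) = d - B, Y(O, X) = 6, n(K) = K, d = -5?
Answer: -122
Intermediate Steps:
p(t) = -4 + t (p(t) = t - 4 = -4 + t)
P(G, B) = -5 - B
L = 1 (L = (-5 - 1*0) + 6 = (-5 + 0) + 6 = -5 + 6 = 1)
p(Z(n(6), 6)) + L*(-122) = (-4 + 4) + 1*(-122) = 0 - 122 = -122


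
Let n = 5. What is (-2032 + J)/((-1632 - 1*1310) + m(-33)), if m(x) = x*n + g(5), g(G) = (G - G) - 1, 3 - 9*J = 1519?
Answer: 4951/6993 ≈ 0.70799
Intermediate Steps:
J = -1516/9 (J = 1/3 - 1/9*1519 = 1/3 - 1519/9 = -1516/9 ≈ -168.44)
g(G) = -1 (g(G) = 0 - 1 = -1)
m(x) = -1 + 5*x (m(x) = x*5 - 1 = 5*x - 1 = -1 + 5*x)
(-2032 + J)/((-1632 - 1*1310) + m(-33)) = (-2032 - 1516/9)/((-1632 - 1*1310) + (-1 + 5*(-33))) = -19804/(9*((-1632 - 1310) + (-1 - 165))) = -19804/(9*(-2942 - 166)) = -19804/9/(-3108) = -19804/9*(-1/3108) = 4951/6993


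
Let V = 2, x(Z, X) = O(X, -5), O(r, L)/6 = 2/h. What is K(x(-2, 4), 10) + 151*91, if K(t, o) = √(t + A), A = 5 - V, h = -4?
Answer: 13741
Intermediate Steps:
O(r, L) = -3 (O(r, L) = 6*(2/(-4)) = 6*(2*(-¼)) = 6*(-½) = -3)
x(Z, X) = -3
A = 3 (A = 5 - 1*2 = 5 - 2 = 3)
K(t, o) = √(3 + t) (K(t, o) = √(t + 3) = √(3 + t))
K(x(-2, 4), 10) + 151*91 = √(3 - 3) + 151*91 = √0 + 13741 = 0 + 13741 = 13741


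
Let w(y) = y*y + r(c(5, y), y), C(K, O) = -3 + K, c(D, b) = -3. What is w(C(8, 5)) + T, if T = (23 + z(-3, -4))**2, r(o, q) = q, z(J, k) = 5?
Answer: 814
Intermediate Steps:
T = 784 (T = (23 + 5)**2 = 28**2 = 784)
w(y) = y + y**2 (w(y) = y*y + y = y**2 + y = y + y**2)
w(C(8, 5)) + T = (-3 + 8)*(1 + (-3 + 8)) + 784 = 5*(1 + 5) + 784 = 5*6 + 784 = 30 + 784 = 814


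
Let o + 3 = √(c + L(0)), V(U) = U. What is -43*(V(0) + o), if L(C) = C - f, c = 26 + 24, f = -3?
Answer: 129 - 43*√53 ≈ -184.04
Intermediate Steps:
c = 50
L(C) = 3 + C (L(C) = C - 1*(-3) = C + 3 = 3 + C)
o = -3 + √53 (o = -3 + √(50 + (3 + 0)) = -3 + √(50 + 3) = -3 + √53 ≈ 4.2801)
-43*(V(0) + o) = -43*(0 + (-3 + √53)) = -43*(-3 + √53) = 129 - 43*√53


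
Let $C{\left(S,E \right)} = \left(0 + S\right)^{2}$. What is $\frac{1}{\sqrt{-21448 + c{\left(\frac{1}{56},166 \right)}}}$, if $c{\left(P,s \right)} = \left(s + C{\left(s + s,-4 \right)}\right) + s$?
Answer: $\frac{\sqrt{22277}}{44554} \approx 0.00335$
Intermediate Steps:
$C{\left(S,E \right)} = S^{2}$
$c{\left(P,s \right)} = 2 s + 4 s^{2}$ ($c{\left(P,s \right)} = \left(s + \left(s + s\right)^{2}\right) + s = \left(s + \left(2 s\right)^{2}\right) + s = \left(s + 4 s^{2}\right) + s = 2 s + 4 s^{2}$)
$\frac{1}{\sqrt{-21448 + c{\left(\frac{1}{56},166 \right)}}} = \frac{1}{\sqrt{-21448 + 2 \cdot 166 \left(1 + 2 \cdot 166\right)}} = \frac{1}{\sqrt{-21448 + 2 \cdot 166 \left(1 + 332\right)}} = \frac{1}{\sqrt{-21448 + 2 \cdot 166 \cdot 333}} = \frac{1}{\sqrt{-21448 + 110556}} = \frac{1}{\sqrt{89108}} = \frac{1}{2 \sqrt{22277}} = \frac{\sqrt{22277}}{44554}$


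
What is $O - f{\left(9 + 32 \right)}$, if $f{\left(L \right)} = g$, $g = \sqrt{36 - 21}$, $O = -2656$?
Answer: $-2656 - \sqrt{15} \approx -2659.9$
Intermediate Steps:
$g = \sqrt{15} \approx 3.873$
$f{\left(L \right)} = \sqrt{15}$
$O - f{\left(9 + 32 \right)} = -2656 - \sqrt{15}$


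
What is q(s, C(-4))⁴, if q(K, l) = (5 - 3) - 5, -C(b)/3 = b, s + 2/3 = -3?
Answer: 81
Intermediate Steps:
s = -11/3 (s = -⅔ - 3 = -11/3 ≈ -3.6667)
C(b) = -3*b
q(K, l) = -3 (q(K, l) = 2 - 5 = -3)
q(s, C(-4))⁴ = (-3)⁴ = 81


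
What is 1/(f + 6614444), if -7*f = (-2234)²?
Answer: 7/41310352 ≈ 1.6945e-7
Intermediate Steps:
f = -4990756/7 (f = -⅐*(-2234)² = -⅐*4990756 = -4990756/7 ≈ -7.1297e+5)
1/(f + 6614444) = 1/(-4990756/7 + 6614444) = 1/(41310352/7) = 7/41310352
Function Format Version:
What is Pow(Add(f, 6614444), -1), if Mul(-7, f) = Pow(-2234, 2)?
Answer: Rational(7, 41310352) ≈ 1.6945e-7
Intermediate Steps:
f = Rational(-4990756, 7) (f = Mul(Rational(-1, 7), Pow(-2234, 2)) = Mul(Rational(-1, 7), 4990756) = Rational(-4990756, 7) ≈ -7.1297e+5)
Pow(Add(f, 6614444), -1) = Pow(Add(Rational(-4990756, 7), 6614444), -1) = Pow(Rational(41310352, 7), -1) = Rational(7, 41310352)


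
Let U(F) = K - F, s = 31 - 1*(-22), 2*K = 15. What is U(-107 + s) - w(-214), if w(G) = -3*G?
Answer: -1161/2 ≈ -580.50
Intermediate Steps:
K = 15/2 (K = (1/2)*15 = 15/2 ≈ 7.5000)
s = 53 (s = 31 + 22 = 53)
U(F) = 15/2 - F
U(-107 + s) - w(-214) = (15/2 - (-107 + 53)) - (-3)*(-214) = (15/2 - 1*(-54)) - 1*642 = (15/2 + 54) - 642 = 123/2 - 642 = -1161/2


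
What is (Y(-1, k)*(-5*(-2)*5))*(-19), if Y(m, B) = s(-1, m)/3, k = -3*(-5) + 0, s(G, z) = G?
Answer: 950/3 ≈ 316.67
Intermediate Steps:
k = 15 (k = 15 + 0 = 15)
Y(m, B) = -⅓ (Y(m, B) = -1/3 = -1*⅓ = -⅓)
(Y(-1, k)*(-5*(-2)*5))*(-19) = -(-5*(-2))*5/3*(-19) = -10*5/3*(-19) = -⅓*50*(-19) = -50/3*(-19) = 950/3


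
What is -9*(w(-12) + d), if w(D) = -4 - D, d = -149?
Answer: 1269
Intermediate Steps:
-9*(w(-12) + d) = -9*((-4 - 1*(-12)) - 149) = -9*((-4 + 12) - 149) = -9*(8 - 149) = -9*(-141) = 1269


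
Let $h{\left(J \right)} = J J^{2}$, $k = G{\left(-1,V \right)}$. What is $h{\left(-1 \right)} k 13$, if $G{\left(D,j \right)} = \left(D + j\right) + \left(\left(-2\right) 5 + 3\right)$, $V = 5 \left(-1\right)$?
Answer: $169$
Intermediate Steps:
$V = -5$
$G{\left(D,j \right)} = -7 + D + j$ ($G{\left(D,j \right)} = \left(D + j\right) + \left(-10 + 3\right) = \left(D + j\right) - 7 = -7 + D + j$)
$k = -13$ ($k = -7 - 1 - 5 = -13$)
$h{\left(J \right)} = J^{3}$
$h{\left(-1 \right)} k 13 = \left(-1\right)^{3} \left(-13\right) 13 = \left(-1\right) \left(-13\right) 13 = 13 \cdot 13 = 169$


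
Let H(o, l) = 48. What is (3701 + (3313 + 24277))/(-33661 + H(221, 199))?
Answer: -31291/33613 ≈ -0.93092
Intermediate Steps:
(3701 + (3313 + 24277))/(-33661 + H(221, 199)) = (3701 + (3313 + 24277))/(-33661 + 48) = (3701 + 27590)/(-33613) = 31291*(-1/33613) = -31291/33613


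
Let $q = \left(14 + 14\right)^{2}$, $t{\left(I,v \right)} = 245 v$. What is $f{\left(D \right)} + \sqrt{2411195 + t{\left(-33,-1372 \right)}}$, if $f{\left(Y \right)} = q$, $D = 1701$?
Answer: $784 + \sqrt{2075055} \approx 2224.5$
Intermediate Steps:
$q = 784$ ($q = 28^{2} = 784$)
$f{\left(Y \right)} = 784$
$f{\left(D \right)} + \sqrt{2411195 + t{\left(-33,-1372 \right)}} = 784 + \sqrt{2411195 + 245 \left(-1372\right)} = 784 + \sqrt{2411195 - 336140} = 784 + \sqrt{2075055}$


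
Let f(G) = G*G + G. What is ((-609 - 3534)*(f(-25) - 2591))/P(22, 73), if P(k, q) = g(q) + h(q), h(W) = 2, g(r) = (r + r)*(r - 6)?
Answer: 8248713/9784 ≈ 843.08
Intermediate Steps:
g(r) = 2*r*(-6 + r) (g(r) = (2*r)*(-6 + r) = 2*r*(-6 + r))
f(G) = G + G**2 (f(G) = G**2 + G = G + G**2)
P(k, q) = 2 + 2*q*(-6 + q) (P(k, q) = 2*q*(-6 + q) + 2 = 2 + 2*q*(-6 + q))
((-609 - 3534)*(f(-25) - 2591))/P(22, 73) = ((-609 - 3534)*(-25*(1 - 25) - 2591))/(2 + 2*73*(-6 + 73)) = (-4143*(-25*(-24) - 2591))/(2 + 2*73*67) = (-4143*(600 - 2591))/(2 + 9782) = -4143*(-1991)/9784 = 8248713*(1/9784) = 8248713/9784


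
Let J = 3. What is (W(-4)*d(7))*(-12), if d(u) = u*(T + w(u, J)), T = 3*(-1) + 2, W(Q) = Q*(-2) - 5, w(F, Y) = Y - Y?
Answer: 252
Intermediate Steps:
w(F, Y) = 0
W(Q) = -5 - 2*Q (W(Q) = -2*Q - 5 = -5 - 2*Q)
T = -1 (T = -3 + 2 = -1)
d(u) = -u (d(u) = u*(-1 + 0) = u*(-1) = -u)
(W(-4)*d(7))*(-12) = ((-5 - 2*(-4))*(-1*7))*(-12) = ((-5 + 8)*(-7))*(-12) = (3*(-7))*(-12) = -21*(-12) = 252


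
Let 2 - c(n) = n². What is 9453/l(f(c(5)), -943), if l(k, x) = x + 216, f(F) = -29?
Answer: -9453/727 ≈ -13.003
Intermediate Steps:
c(n) = 2 - n²
l(k, x) = 216 + x
9453/l(f(c(5)), -943) = 9453/(216 - 943) = 9453/(-727) = 9453*(-1/727) = -9453/727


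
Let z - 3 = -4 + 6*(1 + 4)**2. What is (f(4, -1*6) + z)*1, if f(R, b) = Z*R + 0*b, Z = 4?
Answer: 165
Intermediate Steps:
f(R, b) = 4*R (f(R, b) = 4*R + 0*b = 4*R + 0 = 4*R)
z = 149 (z = 3 + (-4 + 6*(1 + 4)**2) = 3 + (-4 + 6*5**2) = 3 + (-4 + 6*25) = 3 + (-4 + 150) = 3 + 146 = 149)
(f(4, -1*6) + z)*1 = (4*4 + 149)*1 = (16 + 149)*1 = 165*1 = 165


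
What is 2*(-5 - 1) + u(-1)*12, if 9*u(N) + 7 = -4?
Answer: -80/3 ≈ -26.667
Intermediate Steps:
u(N) = -11/9 (u(N) = -7/9 + (⅑)*(-4) = -7/9 - 4/9 = -11/9)
2*(-5 - 1) + u(-1)*12 = 2*(-5 - 1) - 11/9*12 = 2*(-6) - 44/3 = -12 - 44/3 = -80/3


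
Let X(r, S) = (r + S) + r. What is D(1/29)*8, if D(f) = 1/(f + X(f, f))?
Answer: 58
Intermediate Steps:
X(r, S) = S + 2*r (X(r, S) = (S + r) + r = S + 2*r)
D(f) = 1/(4*f) (D(f) = 1/(f + (f + 2*f)) = 1/(f + 3*f) = 1/(4*f))
D(1/29)*8 = (1/(4*(1/29)))*8 = ((¼)*29)*8 = (29/4)*8 = 58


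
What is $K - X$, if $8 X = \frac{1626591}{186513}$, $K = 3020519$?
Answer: $\frac{1502308951795}{497368} \approx 3.0205 \cdot 10^{6}$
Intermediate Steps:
$X = \frac{542197}{497368}$ ($X = \frac{1626591 \cdot \frac{1}{186513}}{8} = \frac{1}{8} \cdot \frac{542197}{62171} = \frac{542197}{497368} \approx 1.0901$)
$K - X = 3020519 - \frac{542197}{497368} = \frac{1502308951795}{497368}$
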